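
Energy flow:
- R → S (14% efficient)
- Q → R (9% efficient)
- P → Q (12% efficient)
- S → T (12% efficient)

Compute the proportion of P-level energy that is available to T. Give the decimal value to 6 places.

0.000181

Product of link efficiencies: 0.12 × 0.09 × 0.14 × 0.12 = 0.00018144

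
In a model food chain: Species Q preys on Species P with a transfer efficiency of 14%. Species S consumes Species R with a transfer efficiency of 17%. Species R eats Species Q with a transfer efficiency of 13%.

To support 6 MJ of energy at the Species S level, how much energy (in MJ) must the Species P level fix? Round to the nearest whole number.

1939 MJ

Cumulative transfer efficiency: 0.14 × 0.13 × 0.17 = 0.003094
Species P energy = 6 / 0.003094 = 1939 MJ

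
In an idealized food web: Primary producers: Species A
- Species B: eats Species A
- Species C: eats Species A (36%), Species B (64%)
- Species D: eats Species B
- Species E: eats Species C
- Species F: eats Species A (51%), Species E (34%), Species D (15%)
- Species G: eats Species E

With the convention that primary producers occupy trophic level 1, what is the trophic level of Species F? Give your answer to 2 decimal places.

3.20

Species B: 1 + 1 = 2
Species C: 1 + (0.36×1 + 0.64×2) = 2.64
Species D: 1 + 2 = 3
Species E: 1 + 2.64 = 3.64
Species F: 1 + (0.51×1 + 0.34×3.64 + 0.15×3) = 3.1976
Species G: 1 + 3.64 = 4.64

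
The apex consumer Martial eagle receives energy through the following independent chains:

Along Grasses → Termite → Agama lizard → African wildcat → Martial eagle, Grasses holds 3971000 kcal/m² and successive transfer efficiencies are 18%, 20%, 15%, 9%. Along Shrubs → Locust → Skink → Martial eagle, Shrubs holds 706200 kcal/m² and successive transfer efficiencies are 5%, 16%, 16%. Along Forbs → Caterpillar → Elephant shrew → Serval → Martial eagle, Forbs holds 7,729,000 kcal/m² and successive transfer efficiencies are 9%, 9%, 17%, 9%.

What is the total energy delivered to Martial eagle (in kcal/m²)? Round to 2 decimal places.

3791.70 kcal/m²

Via Grasses: 3971000 × 0.18 × 0.2 × 0.15 × 0.09 = 1929.906 kcal/m²
Via Shrubs: 706200 × 0.05 × 0.16 × 0.16 = 903.936 kcal/m²
Via Forbs: 7729000 × 0.09 × 0.09 × 0.17 × 0.09 = 957.85497 kcal/m²
Total at Martial eagle: 1929.906 + 903.936 + 957.85497 = 3791.69697 kcal/m²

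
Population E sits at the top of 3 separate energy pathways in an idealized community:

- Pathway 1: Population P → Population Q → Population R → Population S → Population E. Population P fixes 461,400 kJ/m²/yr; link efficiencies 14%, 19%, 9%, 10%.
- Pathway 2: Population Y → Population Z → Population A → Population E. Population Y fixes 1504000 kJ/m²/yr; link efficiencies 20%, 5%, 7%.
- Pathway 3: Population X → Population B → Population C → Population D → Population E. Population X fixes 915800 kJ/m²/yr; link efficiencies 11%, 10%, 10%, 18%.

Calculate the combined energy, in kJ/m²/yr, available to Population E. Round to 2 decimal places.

1344.59 kJ/m²/yr

Pathway 1: 461400 × 0.14 × 0.19 × 0.09 × 0.1 = 110.45916 kJ/m²/yr
Pathway 2: 1504000 × 0.2 × 0.05 × 0.07 = 1052.8 kJ/m²/yr
Pathway 3: 915800 × 0.11 × 0.1 × 0.1 × 0.18 = 181.3284 kJ/m²/yr
Total at Population E: 110.45916 + 1052.8 + 181.3284 = 1344.58756 kJ/m²/yr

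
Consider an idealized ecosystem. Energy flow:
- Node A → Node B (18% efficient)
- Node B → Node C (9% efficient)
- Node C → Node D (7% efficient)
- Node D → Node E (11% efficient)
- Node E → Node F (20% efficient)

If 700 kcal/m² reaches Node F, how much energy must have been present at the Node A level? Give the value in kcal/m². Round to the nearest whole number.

Cumulative transfer efficiency: 0.18 × 0.09 × 0.07 × 0.11 × 0.2 = 0.000024948
Node A energy = 700 / 0.000024948 = 28058361 kcal/m²

28058361 kcal/m²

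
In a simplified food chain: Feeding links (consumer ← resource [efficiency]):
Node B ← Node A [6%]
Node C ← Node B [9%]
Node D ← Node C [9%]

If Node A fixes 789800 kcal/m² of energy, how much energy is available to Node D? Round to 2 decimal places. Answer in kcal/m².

Node B: 789800 × 0.06 = 47388 kcal/m²
Node C: 47388 × 0.09 = 4264.92 kcal/m²
Node D: 4264.92 × 0.09 = 383.8428 kcal/m²

383.84 kcal/m²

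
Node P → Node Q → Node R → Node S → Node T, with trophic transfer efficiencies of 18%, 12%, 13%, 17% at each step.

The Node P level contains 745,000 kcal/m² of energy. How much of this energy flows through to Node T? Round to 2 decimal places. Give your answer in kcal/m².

355.63 kcal/m²

Node Q: 745000 × 0.18 = 134100 kcal/m²
Node R: 134100 × 0.12 = 16092 kcal/m²
Node S: 16092 × 0.13 = 2091.96 kcal/m²
Node T: 2091.96 × 0.17 = 355.6332 kcal/m²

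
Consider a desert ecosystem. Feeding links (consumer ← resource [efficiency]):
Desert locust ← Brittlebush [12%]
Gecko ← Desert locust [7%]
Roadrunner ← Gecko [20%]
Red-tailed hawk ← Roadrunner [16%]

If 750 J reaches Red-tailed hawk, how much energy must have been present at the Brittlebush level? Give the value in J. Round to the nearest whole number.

Cumulative transfer efficiency: 0.12 × 0.07 × 0.2 × 0.16 = 0.0002688
Brittlebush energy = 750 / 0.0002688 = 2790179 J

2790179 J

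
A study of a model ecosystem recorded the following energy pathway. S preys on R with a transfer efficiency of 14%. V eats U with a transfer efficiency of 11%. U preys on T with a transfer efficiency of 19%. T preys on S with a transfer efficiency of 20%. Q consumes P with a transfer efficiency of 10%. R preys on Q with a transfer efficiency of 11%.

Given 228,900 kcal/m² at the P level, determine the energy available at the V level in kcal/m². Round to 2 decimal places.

1.47 kcal/m²

Q: 228900 × 0.1 = 22890 kcal/m²
R: 22890 × 0.11 = 2517.9 kcal/m²
S: 2517.9 × 0.14 = 352.506 kcal/m²
T: 352.506 × 0.2 = 70.5012 kcal/m²
U: 70.5012 × 0.19 = 13.395228 kcal/m²
V: 13.395228 × 0.11 = 1.47347508 kcal/m²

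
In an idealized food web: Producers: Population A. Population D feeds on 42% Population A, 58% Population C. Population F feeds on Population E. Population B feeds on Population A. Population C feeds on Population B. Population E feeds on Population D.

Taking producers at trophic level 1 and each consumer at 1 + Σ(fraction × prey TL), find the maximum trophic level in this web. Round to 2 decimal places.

Population B: 1 + 1 = 2
Population C: 1 + 2 = 3
Population D: 1 + (0.42×1 + 0.58×3) = 3.16
Population E: 1 + 3.16 = 4.16
Population F: 1 + 4.16 = 5.16

5.16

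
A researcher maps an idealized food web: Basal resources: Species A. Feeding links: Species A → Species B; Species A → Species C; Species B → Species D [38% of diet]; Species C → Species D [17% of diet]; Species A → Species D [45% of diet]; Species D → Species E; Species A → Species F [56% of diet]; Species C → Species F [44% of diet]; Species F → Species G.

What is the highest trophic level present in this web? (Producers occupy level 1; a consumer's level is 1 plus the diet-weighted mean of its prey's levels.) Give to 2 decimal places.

Species B: 1 + 1 = 2
Species C: 1 + 1 = 2
Species D: 1 + (0.38×2 + 0.17×2 + 0.45×1) = 2.55
Species E: 1 + 2.55 = 3.55
Species F: 1 + (0.56×1 + 0.44×2) = 2.44
Species G: 1 + 2.44 = 3.44

3.55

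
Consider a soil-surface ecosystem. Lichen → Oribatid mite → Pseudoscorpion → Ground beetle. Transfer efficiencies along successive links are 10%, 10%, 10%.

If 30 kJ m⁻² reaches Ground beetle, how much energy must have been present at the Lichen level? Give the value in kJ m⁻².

Cumulative transfer efficiency: 0.1 × 0.1 × 0.1 = 0.001
Lichen energy = 30 / 0.001 = 30000 kJ m⁻²

30000 kJ m⁻²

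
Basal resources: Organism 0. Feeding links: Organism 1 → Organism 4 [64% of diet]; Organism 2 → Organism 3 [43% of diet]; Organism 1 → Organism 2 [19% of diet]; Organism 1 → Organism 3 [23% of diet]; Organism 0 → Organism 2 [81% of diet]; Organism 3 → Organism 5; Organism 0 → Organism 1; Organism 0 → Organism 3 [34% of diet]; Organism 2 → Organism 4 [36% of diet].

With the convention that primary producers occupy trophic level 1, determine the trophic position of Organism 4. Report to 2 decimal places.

Organism 1: 1 + 1 = 2
Organism 2: 1 + (0.19×2 + 0.81×1) = 2.19
Organism 3: 1 + (0.43×2.19 + 0.34×1 + 0.23×2) = 2.7417
Organism 4: 1 + (0.64×2 + 0.36×2.19) = 3.0684
Organism 5: 1 + 2.7417 = 3.7417

3.07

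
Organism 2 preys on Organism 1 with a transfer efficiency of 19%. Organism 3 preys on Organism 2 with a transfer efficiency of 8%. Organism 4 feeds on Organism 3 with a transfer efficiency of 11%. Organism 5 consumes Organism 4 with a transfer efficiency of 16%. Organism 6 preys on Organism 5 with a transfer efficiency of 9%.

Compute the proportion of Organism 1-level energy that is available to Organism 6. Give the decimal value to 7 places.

0.0000241

Product of link efficiencies: 0.19 × 0.08 × 0.11 × 0.16 × 0.09 = 0.0000240768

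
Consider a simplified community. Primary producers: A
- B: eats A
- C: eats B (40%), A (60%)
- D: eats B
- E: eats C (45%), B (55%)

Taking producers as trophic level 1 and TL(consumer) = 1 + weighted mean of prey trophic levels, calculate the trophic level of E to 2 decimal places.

B: 1 + 1 = 2
C: 1 + (0.4×2 + 0.6×1) = 2.4
D: 1 + 2 = 3
E: 1 + (0.45×2.4 + 0.55×2) = 3.18

3.18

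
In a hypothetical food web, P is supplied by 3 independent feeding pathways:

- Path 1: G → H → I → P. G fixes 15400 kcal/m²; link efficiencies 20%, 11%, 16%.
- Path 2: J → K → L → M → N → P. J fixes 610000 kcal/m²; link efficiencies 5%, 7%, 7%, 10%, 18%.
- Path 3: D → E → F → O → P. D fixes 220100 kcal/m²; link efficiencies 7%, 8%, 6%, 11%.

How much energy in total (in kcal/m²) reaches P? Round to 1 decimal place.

Path 1: 15400 × 0.2 × 0.11 × 0.16 = 54.208 kcal/m²
Path 2: 610000 × 0.05 × 0.07 × 0.07 × 0.1 × 0.18 = 2.6901 kcal/m²
Path 3: 220100 × 0.07 × 0.08 × 0.06 × 0.11 = 8.134896 kcal/m²
Total at P: 54.208 + 2.6901 + 8.134896 = 65.032996 kcal/m²

65.0 kcal/m²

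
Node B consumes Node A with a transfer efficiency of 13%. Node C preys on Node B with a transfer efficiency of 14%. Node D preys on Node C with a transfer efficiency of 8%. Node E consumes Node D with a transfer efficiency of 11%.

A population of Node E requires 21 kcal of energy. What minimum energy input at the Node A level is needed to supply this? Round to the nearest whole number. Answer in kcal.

Cumulative transfer efficiency: 0.13 × 0.14 × 0.08 × 0.11 = 0.00016016
Node A energy = 21 / 0.00016016 = 131119 kcal

131119 kcal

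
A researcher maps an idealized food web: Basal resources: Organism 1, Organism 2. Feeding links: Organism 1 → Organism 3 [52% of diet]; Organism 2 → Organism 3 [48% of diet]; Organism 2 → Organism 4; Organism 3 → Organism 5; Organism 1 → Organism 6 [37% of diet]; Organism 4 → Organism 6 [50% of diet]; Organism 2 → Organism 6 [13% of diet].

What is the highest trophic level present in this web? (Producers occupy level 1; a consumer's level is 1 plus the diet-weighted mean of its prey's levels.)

3

Organism 3: 1 + (0.52×1 + 0.48×1) = 2
Organism 4: 1 + 1 = 2
Organism 5: 1 + 2 = 3
Organism 6: 1 + (0.37×1 + 0.5×2 + 0.13×1) = 2.5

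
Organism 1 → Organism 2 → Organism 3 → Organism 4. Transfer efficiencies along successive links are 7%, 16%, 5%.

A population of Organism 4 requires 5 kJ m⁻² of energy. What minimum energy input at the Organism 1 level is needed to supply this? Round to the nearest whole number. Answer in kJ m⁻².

8929 kJ m⁻²

Cumulative transfer efficiency: 0.07 × 0.16 × 0.05 = 0.00056
Organism 1 energy = 5 / 0.00056 = 8929 kJ m⁻²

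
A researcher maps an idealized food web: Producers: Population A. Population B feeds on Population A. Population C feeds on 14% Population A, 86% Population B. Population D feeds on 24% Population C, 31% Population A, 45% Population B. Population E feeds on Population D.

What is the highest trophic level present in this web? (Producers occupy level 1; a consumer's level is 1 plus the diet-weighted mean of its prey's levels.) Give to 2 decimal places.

Population B: 1 + 1 = 2
Population C: 1 + (0.14×1 + 0.86×2) = 2.86
Population D: 1 + (0.24×2.86 + 0.31×1 + 0.45×2) = 2.8964
Population E: 1 + 2.8964 = 3.8964

3.90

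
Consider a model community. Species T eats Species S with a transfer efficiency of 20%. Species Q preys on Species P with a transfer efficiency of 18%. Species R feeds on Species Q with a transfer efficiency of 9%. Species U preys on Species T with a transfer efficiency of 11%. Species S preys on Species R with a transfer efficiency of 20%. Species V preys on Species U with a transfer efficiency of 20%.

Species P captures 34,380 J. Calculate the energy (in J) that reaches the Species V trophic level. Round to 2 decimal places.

0.49 J

Species Q: 34380 × 0.18 = 6188.4 J
Species R: 6188.4 × 0.09 = 556.956 J
Species S: 556.956 × 0.2 = 111.3912 J
Species T: 111.3912 × 0.2 = 22.27824 J
Species U: 22.27824 × 0.11 = 2.4506064 J
Species V: 2.4506064 × 0.2 = 0.49012128 J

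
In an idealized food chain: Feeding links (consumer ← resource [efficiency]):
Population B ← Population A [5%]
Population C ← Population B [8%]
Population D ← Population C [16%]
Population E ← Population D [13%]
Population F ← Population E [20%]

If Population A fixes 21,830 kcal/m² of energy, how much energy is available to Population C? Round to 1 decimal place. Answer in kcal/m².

87.3 kcal/m²

Population B: 21830 × 0.05 = 1091.5 kcal/m²
Population C: 1091.5 × 0.08 = 87.32 kcal/m²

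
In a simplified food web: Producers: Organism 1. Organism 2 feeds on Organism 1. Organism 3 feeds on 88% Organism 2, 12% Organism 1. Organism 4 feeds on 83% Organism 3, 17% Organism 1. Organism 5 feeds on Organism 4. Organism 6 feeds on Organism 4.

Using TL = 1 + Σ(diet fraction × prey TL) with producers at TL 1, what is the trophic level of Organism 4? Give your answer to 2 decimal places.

Organism 2: 1 + 1 = 2
Organism 3: 1 + (0.88×2 + 0.12×1) = 2.88
Organism 4: 1 + (0.83×2.88 + 0.17×1) = 3.5604
Organism 5: 1 + 3.5604 = 4.5604
Organism 6: 1 + 3.5604 = 4.5604

3.56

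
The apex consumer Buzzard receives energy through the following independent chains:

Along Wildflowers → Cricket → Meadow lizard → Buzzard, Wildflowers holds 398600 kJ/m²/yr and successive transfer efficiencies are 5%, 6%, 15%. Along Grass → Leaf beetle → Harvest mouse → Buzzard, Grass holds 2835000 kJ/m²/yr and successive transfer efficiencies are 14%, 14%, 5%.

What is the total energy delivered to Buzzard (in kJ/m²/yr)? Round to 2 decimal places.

Via Wildflowers: 398600 × 0.05 × 0.06 × 0.15 = 179.37 kJ/m²/yr
Via Grass: 2835000 × 0.14 × 0.14 × 0.05 = 2778.3 kJ/m²/yr
Total at Buzzard: 179.37 + 2778.3 = 2957.67 kJ/m²/yr

2957.67 kJ/m²/yr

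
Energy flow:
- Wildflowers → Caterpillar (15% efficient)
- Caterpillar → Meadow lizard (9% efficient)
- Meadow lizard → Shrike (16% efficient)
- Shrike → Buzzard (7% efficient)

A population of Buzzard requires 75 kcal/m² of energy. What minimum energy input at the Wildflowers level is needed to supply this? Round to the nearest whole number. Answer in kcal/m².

496032 kcal/m²

Cumulative transfer efficiency: 0.15 × 0.09 × 0.16 × 0.07 = 0.0001512
Wildflowers energy = 75 / 0.0001512 = 496032 kcal/m²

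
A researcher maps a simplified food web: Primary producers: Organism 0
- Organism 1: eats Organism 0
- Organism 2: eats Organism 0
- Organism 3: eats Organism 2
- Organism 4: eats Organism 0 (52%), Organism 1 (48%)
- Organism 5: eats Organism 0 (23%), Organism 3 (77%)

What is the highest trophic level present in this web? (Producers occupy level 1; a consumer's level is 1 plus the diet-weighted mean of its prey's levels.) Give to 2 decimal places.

Organism 1: 1 + 1 = 2
Organism 2: 1 + 1 = 2
Organism 3: 1 + 2 = 3
Organism 4: 1 + (0.52×1 + 0.48×2) = 2.48
Organism 5: 1 + (0.23×1 + 0.77×3) = 3.54

3.54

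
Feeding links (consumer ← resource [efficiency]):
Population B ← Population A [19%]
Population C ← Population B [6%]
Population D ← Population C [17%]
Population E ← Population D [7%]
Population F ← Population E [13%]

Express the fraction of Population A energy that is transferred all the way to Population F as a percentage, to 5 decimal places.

Product of link efficiencies: 0.19 × 0.06 × 0.17 × 0.07 × 0.13 = 0.0000176358
As a percentage: 0.0000176358 × 100 = 0.00176%

0.00176%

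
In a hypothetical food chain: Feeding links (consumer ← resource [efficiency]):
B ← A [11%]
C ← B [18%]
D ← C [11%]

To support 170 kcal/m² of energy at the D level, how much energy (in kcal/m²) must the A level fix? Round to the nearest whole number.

78053 kcal/m²

Cumulative transfer efficiency: 0.11 × 0.18 × 0.11 = 0.002178
A energy = 170 / 0.002178 = 78053 kcal/m²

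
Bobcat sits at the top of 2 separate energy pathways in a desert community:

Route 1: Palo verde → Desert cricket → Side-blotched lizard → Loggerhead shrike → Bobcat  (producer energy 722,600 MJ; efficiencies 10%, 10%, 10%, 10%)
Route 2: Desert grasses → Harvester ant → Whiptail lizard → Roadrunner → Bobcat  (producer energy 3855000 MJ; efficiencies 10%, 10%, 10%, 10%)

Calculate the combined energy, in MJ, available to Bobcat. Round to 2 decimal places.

Route 1: 722600 × 0.1 × 0.1 × 0.1 × 0.1 = 72.26 MJ
Route 2: 3855000 × 0.1 × 0.1 × 0.1 × 0.1 = 385.5 MJ
Total at Bobcat: 72.26 + 385.5 = 457.76 MJ

457.76 MJ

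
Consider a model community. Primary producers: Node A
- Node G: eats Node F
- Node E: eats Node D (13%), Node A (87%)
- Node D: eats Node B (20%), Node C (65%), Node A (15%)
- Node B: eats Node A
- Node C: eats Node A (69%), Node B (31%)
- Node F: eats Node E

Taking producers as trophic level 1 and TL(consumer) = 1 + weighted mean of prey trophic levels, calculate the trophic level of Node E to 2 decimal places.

Node B: 1 + 1 = 2
Node C: 1 + (0.69×1 + 0.31×2) = 2.31
Node D: 1 + (0.2×2 + 0.65×2.31 + 0.15×1) = 3.0515
Node E: 1 + (0.13×3.0515 + 0.87×1) = 2.266695
Node F: 1 + 2.266695 = 3.266695
Node G: 1 + 3.266695 = 4.266695

2.27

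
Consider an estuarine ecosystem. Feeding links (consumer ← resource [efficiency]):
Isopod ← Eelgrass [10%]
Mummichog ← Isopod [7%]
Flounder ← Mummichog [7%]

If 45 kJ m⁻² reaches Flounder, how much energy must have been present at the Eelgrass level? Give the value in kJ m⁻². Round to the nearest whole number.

Cumulative transfer efficiency: 0.1 × 0.07 × 0.07 = 0.00049
Eelgrass energy = 45 / 0.00049 = 91837 kJ m⁻²

91837 kJ m⁻²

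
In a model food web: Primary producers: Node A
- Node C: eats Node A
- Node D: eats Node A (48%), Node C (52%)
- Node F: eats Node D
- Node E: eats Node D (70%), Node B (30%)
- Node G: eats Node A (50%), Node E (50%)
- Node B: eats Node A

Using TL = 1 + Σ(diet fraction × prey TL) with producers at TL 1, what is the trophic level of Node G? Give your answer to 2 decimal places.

3.18

Node B: 1 + 1 = 2
Node C: 1 + 1 = 2
Node D: 1 + (0.48×1 + 0.52×2) = 2.52
Node E: 1 + (0.7×2.52 + 0.3×2) = 3.364
Node F: 1 + 2.52 = 3.52
Node G: 1 + (0.5×1 + 0.5×3.364) = 3.182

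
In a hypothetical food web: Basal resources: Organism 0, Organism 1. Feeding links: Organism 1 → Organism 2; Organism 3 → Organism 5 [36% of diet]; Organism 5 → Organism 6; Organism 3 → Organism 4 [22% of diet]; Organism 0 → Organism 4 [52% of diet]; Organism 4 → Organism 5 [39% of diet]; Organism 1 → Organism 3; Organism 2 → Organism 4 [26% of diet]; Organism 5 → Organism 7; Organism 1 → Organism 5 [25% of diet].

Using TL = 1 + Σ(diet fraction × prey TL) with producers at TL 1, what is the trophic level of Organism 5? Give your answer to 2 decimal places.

Organism 2: 1 + 1 = 2
Organism 3: 1 + 1 = 2
Organism 4: 1 + (0.26×2 + 0.52×1 + 0.22×2) = 2.48
Organism 5: 1 + (0.25×1 + 0.39×2.48 + 0.36×2) = 2.9372
Organism 6: 1 + 2.9372 = 3.9372
Organism 7: 1 + 2.9372 = 3.9372

2.94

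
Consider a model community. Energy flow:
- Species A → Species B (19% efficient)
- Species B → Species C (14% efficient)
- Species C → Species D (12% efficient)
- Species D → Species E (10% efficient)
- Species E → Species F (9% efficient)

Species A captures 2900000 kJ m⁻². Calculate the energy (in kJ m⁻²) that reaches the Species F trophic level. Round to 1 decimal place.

Species B: 2900000 × 0.19 = 551000 kJ m⁻²
Species C: 551000 × 0.14 = 77140 kJ m⁻²
Species D: 77140 × 0.12 = 9256.8 kJ m⁻²
Species E: 9256.8 × 0.1 = 925.68 kJ m⁻²
Species F: 925.68 × 0.09 = 83.3112 kJ m⁻²

83.3 kJ m⁻²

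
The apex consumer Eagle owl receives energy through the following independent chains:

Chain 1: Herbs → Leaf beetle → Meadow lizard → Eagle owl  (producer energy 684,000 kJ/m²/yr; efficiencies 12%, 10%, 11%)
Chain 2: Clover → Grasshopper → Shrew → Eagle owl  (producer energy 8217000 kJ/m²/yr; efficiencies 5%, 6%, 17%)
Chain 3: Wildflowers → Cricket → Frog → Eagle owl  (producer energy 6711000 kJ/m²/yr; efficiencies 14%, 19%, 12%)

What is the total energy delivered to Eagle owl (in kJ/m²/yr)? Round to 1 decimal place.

26515.1 kJ/m²/yr

Chain 1: 684000 × 0.12 × 0.1 × 0.11 = 902.88 kJ/m²/yr
Chain 2: 8217000 × 0.05 × 0.06 × 0.17 = 4190.67 kJ/m²/yr
Chain 3: 6711000 × 0.14 × 0.19 × 0.12 = 21421.512 kJ/m²/yr
Total at Eagle owl: 902.88 + 4190.67 + 21421.512 = 26515.062 kJ/m²/yr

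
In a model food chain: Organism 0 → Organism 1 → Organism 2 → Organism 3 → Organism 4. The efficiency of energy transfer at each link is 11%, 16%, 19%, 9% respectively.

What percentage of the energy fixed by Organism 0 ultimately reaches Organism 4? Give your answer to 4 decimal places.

Product of link efficiencies: 0.11 × 0.16 × 0.19 × 0.09 = 0.00030096
As a percentage: 0.00030096 × 100 = 0.0301%

0.0301%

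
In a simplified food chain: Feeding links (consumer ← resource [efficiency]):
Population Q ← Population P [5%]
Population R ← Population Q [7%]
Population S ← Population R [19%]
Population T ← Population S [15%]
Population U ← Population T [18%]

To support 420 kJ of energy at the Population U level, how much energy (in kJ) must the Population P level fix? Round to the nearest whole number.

Cumulative transfer efficiency: 0.05 × 0.07 × 0.19 × 0.15 × 0.18 = 0.000017955
Population P energy = 420 / 0.000017955 = 23391813 kJ

23391813 kJ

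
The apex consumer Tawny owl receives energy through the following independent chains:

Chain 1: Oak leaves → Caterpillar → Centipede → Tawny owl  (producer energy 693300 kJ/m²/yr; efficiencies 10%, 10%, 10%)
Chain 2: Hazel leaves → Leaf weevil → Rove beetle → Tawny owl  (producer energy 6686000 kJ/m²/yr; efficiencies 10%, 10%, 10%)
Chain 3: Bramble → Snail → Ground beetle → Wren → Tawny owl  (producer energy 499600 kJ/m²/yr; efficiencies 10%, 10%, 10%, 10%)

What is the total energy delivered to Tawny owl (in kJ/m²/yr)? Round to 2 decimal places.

7429.26 kJ/m²/yr

Chain 1: 693300 × 0.1 × 0.1 × 0.1 = 693.3 kJ/m²/yr
Chain 2: 6686000 × 0.1 × 0.1 × 0.1 = 6686 kJ/m²/yr
Chain 3: 499600 × 0.1 × 0.1 × 0.1 × 0.1 = 49.96 kJ/m²/yr
Total at Tawny owl: 693.3 + 6686 + 49.96 = 7429.26 kJ/m²/yr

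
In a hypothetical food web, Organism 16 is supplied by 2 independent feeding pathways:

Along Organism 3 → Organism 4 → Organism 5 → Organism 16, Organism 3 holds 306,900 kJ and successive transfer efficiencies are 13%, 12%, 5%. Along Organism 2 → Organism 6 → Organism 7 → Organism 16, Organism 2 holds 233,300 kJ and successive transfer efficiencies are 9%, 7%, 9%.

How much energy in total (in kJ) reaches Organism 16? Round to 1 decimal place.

Via Organism 3: 306900 × 0.13 × 0.12 × 0.05 = 239.382 kJ
Via Organism 2: 233300 × 0.09 × 0.07 × 0.09 = 132.2811 kJ
Total at Organism 16: 239.382 + 132.2811 = 371.6631 kJ

371.7 kJ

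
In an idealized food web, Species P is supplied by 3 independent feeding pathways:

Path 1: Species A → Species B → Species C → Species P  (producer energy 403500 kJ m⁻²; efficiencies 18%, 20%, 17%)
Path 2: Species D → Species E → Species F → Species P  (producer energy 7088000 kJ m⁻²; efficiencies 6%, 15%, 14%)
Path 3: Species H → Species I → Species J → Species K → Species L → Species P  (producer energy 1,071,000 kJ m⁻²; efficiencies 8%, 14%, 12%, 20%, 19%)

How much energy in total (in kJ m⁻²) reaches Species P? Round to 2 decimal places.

Path 1: 403500 × 0.18 × 0.2 × 0.17 = 2469.42 kJ m⁻²
Path 2: 7088000 × 0.06 × 0.15 × 0.14 = 8930.88 kJ m⁻²
Path 3: 1071000 × 0.08 × 0.14 × 0.12 × 0.2 × 0.19 = 54.698112 kJ m⁻²
Total at Species P: 2469.42 + 8930.88 + 54.698112 = 11454.998112 kJ m⁻²

11455.00 kJ m⁻²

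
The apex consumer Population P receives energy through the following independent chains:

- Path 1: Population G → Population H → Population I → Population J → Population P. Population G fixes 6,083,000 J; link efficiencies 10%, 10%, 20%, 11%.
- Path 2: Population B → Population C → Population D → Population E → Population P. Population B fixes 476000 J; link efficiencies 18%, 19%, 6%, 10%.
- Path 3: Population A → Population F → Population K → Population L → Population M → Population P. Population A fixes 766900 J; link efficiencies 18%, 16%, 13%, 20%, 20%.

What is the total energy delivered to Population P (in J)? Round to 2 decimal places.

1550.79 J

Path 1: 6083000 × 0.1 × 0.1 × 0.2 × 0.11 = 1338.26 J
Path 2: 476000 × 0.18 × 0.19 × 0.06 × 0.1 = 97.6752 J
Path 3: 766900 × 0.18 × 0.16 × 0.13 × 0.2 × 0.2 = 114.850944 J
Total at Population P: 1338.26 + 97.6752 + 114.850944 = 1550.786144 J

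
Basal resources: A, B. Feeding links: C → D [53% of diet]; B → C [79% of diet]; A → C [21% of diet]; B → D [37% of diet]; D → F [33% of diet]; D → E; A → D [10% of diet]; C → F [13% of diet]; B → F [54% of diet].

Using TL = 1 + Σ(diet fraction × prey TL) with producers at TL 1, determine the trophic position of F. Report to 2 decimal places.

2.63

C: 1 + (0.79×1 + 0.21×1) = 2
D: 1 + (0.53×2 + 0.1×1 + 0.37×1) = 2.53
E: 1 + 2.53 = 3.53
F: 1 + (0.54×1 + 0.33×2.53 + 0.13×2) = 2.6349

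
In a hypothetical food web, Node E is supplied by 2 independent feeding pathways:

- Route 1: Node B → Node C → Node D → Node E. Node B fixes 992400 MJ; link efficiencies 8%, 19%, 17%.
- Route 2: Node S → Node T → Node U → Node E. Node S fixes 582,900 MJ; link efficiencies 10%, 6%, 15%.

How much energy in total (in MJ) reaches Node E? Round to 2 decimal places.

Route 1: 992400 × 0.08 × 0.19 × 0.17 = 2564.3616 MJ
Route 2: 582900 × 0.1 × 0.06 × 0.15 = 524.61 MJ
Total at Node E: 2564.3616 + 524.61 = 3088.9716 MJ

3088.97 MJ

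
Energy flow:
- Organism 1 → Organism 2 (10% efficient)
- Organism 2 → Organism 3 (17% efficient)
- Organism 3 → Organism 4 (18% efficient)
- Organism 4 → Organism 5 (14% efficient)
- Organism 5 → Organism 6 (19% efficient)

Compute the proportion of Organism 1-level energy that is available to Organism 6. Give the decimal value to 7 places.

Product of link efficiencies: 0.1 × 0.17 × 0.18 × 0.14 × 0.19 = 0.000081396

0.0000814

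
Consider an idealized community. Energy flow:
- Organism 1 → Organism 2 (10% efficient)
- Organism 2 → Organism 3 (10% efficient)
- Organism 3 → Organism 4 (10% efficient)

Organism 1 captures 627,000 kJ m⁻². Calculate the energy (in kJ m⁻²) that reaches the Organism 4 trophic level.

627 kJ m⁻²

Organism 2: 627000 × 0.1 = 62700 kJ m⁻²
Organism 3: 62700 × 0.1 = 6270 kJ m⁻²
Organism 4: 6270 × 0.1 = 627 kJ m⁻²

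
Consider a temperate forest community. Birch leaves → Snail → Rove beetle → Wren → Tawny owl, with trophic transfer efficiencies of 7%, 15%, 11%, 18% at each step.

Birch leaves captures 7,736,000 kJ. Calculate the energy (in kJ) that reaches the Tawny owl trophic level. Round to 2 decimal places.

1608.31 kJ

Snail: 7736000 × 0.07 = 541520 kJ
Rove beetle: 541520 × 0.15 = 81228 kJ
Wren: 81228 × 0.11 = 8935.08 kJ
Tawny owl: 8935.08 × 0.18 = 1608.3144 kJ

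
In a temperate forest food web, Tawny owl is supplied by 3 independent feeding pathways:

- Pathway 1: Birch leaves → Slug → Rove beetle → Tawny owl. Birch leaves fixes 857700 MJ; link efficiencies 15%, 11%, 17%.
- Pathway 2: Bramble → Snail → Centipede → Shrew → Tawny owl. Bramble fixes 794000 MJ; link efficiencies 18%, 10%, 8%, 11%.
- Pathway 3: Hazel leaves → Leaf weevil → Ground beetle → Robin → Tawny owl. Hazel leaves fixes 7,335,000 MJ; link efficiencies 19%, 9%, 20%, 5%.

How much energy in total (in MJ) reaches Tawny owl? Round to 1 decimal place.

3785.9 MJ

Pathway 1: 857700 × 0.15 × 0.11 × 0.17 = 2405.8485 MJ
Pathway 2: 794000 × 0.18 × 0.1 × 0.08 × 0.11 = 125.7696 MJ
Pathway 3: 7335000 × 0.19 × 0.09 × 0.2 × 0.05 = 1254.285 MJ
Total at Tawny owl: 2405.8485 + 125.7696 + 1254.285 = 3785.9031 MJ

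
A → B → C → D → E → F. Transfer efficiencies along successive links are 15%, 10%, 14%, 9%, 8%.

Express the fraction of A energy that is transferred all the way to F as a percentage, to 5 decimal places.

Product of link efficiencies: 0.15 × 0.1 × 0.14 × 0.09 × 0.08 = 0.00001512
As a percentage: 0.00001512 × 100 = 0.00151%

0.00151%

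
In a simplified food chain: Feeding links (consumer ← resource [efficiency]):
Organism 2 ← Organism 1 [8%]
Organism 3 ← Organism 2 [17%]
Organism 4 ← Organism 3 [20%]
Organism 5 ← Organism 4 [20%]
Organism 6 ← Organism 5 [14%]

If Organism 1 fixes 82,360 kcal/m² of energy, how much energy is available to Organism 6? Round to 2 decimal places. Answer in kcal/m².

6.27 kcal/m²

Organism 2: 82360 × 0.08 = 6588.8 kcal/m²
Organism 3: 6588.8 × 0.17 = 1120.096 kcal/m²
Organism 4: 1120.096 × 0.2 = 224.0192 kcal/m²
Organism 5: 224.0192 × 0.2 = 44.80384 kcal/m²
Organism 6: 44.80384 × 0.14 = 6.2725376 kcal/m²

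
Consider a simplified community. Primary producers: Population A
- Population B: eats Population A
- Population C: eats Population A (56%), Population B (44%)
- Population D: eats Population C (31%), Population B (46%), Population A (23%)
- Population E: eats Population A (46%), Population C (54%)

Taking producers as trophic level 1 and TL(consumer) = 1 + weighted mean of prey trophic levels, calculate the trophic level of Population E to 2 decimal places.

2.78

Population B: 1 + 1 = 2
Population C: 1 + (0.56×1 + 0.44×2) = 2.44
Population D: 1 + (0.31×2.44 + 0.46×2 + 0.23×1) = 2.9064
Population E: 1 + (0.46×1 + 0.54×2.44) = 2.7776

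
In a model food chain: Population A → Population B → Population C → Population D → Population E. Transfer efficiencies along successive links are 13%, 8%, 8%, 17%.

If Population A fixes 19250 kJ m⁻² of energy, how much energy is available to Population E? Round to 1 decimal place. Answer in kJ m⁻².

2.7 kJ m⁻²

Population B: 19250 × 0.13 = 2502.5 kJ m⁻²
Population C: 2502.5 × 0.08 = 200.2 kJ m⁻²
Population D: 200.2 × 0.08 = 16.016 kJ m⁻²
Population E: 16.016 × 0.17 = 2.72272 kJ m⁻²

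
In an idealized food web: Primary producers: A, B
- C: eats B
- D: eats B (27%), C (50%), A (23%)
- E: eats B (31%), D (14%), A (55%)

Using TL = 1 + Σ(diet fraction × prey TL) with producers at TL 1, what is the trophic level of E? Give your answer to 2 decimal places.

2.21

C: 1 + 1 = 2
D: 1 + (0.27×1 + 0.5×2 + 0.23×1) = 2.5
E: 1 + (0.31×1 + 0.14×2.5 + 0.55×1) = 2.21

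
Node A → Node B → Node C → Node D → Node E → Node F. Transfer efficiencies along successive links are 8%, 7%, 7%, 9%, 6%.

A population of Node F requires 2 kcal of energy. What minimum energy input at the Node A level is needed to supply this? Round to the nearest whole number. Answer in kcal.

944822 kcal

Cumulative transfer efficiency: 0.08 × 0.07 × 0.07 × 0.09 × 0.06 = 0.0000021168
Node A energy = 2 / 0.0000021168 = 944822 kcal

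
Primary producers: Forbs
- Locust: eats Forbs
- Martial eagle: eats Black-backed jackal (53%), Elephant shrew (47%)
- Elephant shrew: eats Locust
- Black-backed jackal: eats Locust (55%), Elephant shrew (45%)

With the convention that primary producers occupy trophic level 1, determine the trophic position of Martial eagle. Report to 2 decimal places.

4.24

Locust: 1 + 1 = 2
Elephant shrew: 1 + 2 = 3
Black-backed jackal: 1 + (0.55×2 + 0.45×3) = 3.45
Martial eagle: 1 + (0.53×3.45 + 0.47×3) = 4.2385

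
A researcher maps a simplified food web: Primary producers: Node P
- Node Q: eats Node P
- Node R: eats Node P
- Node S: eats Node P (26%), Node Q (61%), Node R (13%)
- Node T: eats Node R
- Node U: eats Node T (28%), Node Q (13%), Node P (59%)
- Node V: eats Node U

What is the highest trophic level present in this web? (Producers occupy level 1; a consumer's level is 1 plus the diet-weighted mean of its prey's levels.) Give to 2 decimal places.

Node Q: 1 + 1 = 2
Node R: 1 + 1 = 2
Node S: 1 + (0.26×1 + 0.61×2 + 0.13×2) = 2.74
Node T: 1 + 2 = 3
Node U: 1 + (0.28×3 + 0.13×2 + 0.59×1) = 2.69
Node V: 1 + 2.69 = 3.69

3.69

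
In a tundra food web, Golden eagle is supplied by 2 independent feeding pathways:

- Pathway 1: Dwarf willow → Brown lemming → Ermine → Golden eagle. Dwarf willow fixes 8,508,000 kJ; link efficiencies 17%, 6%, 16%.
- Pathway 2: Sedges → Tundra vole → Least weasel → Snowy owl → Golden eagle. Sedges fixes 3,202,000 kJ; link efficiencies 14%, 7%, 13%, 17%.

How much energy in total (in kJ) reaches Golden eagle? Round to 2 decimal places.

Pathway 1: 8508000 × 0.17 × 0.06 × 0.16 = 13885.056 kJ
Pathway 2: 3202000 × 0.14 × 0.07 × 0.13 × 0.17 = 693.48916 kJ
Total at Golden eagle: 13885.056 + 693.48916 = 14578.54516 kJ

14578.55 kJ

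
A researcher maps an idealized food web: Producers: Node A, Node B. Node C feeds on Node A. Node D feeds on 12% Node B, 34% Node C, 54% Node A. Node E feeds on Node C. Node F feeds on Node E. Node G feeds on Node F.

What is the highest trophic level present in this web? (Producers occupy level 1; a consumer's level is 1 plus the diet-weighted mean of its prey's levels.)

Node C: 1 + 1 = 2
Node D: 1 + (0.12×1 + 0.34×2 + 0.54×1) = 2.34
Node E: 1 + 2 = 3
Node F: 1 + 3 = 4
Node G: 1 + 4 = 5

5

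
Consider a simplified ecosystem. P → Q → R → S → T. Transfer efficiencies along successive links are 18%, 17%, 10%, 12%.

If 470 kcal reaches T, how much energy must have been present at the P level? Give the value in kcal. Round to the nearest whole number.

1279956 kcal

Cumulative transfer efficiency: 0.18 × 0.17 × 0.1 × 0.12 = 0.0003672
P energy = 470 / 0.0003672 = 1279956 kcal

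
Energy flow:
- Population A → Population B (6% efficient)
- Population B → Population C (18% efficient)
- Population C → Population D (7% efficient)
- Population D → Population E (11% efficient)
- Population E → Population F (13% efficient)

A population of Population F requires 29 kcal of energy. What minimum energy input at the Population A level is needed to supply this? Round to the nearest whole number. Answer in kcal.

Cumulative transfer efficiency: 0.06 × 0.18 × 0.07 × 0.11 × 0.13 = 0.0000108108
Population A energy = 29 / 0.0000108108 = 2682503 kcal

2682503 kcal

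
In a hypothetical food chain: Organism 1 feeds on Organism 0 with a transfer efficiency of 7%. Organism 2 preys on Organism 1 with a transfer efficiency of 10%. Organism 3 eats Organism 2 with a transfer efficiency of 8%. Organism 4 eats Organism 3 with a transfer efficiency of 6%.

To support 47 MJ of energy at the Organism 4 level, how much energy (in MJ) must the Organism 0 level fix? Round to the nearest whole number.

Cumulative transfer efficiency: 0.07 × 0.1 × 0.08 × 0.06 = 0.0000336
Organism 0 energy = 47 / 0.0000336 = 1398810 MJ

1398810 MJ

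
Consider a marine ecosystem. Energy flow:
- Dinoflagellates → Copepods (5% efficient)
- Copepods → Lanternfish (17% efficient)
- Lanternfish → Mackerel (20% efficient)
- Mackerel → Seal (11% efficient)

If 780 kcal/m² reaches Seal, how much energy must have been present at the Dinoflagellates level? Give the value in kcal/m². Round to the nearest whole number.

4171123 kcal/m²

Cumulative transfer efficiency: 0.05 × 0.17 × 0.2 × 0.11 = 0.000187
Dinoflagellates energy = 780 / 0.000187 = 4171123 kcal/m²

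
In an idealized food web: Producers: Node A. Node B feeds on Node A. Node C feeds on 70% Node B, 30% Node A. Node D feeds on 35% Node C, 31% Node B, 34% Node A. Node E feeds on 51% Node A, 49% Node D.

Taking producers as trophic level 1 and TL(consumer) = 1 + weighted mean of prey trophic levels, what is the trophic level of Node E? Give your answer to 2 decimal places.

Node B: 1 + 1 = 2
Node C: 1 + (0.7×2 + 0.3×1) = 2.7
Node D: 1 + (0.35×2.7 + 0.31×2 + 0.34×1) = 2.905
Node E: 1 + (0.51×1 + 0.49×2.905) = 2.93345

2.93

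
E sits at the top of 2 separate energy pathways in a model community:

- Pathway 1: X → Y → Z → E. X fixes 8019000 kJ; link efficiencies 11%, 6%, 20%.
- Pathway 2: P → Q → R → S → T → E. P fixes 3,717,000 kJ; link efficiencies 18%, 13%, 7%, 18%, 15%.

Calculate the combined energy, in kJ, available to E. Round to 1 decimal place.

10749.5 kJ

Pathway 1: 8019000 × 0.11 × 0.06 × 0.2 = 10585.08 kJ
Pathway 2: 3717000 × 0.18 × 0.13 × 0.07 × 0.18 × 0.15 = 164.388042 kJ
Total at E: 10585.08 + 164.388042 = 10749.468042 kJ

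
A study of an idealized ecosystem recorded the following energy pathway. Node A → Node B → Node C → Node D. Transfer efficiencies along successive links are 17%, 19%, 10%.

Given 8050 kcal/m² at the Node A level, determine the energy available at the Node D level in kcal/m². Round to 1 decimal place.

Node B: 8050 × 0.17 = 1368.5 kcal/m²
Node C: 1368.5 × 0.19 = 260.015 kcal/m²
Node D: 260.015 × 0.1 = 26.0015 kcal/m²

26.0 kcal/m²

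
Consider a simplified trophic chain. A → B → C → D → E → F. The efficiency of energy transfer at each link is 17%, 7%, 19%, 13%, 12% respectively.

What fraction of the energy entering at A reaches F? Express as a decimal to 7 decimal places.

Product of link efficiencies: 0.17 × 0.07 × 0.19 × 0.13 × 0.12 = 0.0000352716

0.0000353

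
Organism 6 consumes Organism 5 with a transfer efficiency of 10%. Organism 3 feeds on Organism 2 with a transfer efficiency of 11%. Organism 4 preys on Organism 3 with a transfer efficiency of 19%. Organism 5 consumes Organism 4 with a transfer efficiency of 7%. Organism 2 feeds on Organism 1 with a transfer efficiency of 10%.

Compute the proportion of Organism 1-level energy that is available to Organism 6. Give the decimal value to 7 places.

Product of link efficiencies: 0.1 × 0.11 × 0.19 × 0.07 × 0.1 = 0.00001463

0.0000146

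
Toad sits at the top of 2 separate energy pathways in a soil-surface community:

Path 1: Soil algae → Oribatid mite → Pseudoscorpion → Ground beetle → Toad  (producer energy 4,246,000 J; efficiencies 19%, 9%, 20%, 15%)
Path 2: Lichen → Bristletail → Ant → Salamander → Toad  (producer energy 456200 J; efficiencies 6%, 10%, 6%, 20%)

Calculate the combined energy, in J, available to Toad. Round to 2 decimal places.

Path 1: 4246000 × 0.19 × 0.09 × 0.2 × 0.15 = 2178.198 J
Path 2: 456200 × 0.06 × 0.1 × 0.06 × 0.2 = 32.8464 J
Total at Toad: 2178.198 + 32.8464 = 2211.0444 J

2211.04 J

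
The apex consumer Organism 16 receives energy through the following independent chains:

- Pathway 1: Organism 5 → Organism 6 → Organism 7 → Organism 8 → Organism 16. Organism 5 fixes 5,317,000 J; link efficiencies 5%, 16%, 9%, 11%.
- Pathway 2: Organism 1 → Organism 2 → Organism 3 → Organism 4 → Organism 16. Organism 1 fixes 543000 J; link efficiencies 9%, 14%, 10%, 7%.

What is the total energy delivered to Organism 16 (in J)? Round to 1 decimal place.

469.0 J

Pathway 1: 5317000 × 0.05 × 0.16 × 0.09 × 0.11 = 421.1064 J
Pathway 2: 543000 × 0.09 × 0.14 × 0.1 × 0.07 = 47.8926 J
Total at Organism 16: 421.1064 + 47.8926 = 468.999 J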